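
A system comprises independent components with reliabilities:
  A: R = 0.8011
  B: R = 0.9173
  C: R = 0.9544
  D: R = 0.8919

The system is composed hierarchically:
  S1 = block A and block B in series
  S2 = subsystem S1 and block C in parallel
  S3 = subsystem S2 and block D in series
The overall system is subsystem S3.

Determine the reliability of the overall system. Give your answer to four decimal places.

0.8811

Series (A and B): 0.801100 × 0.917300 = 0.734849
Parallel ([0.734849] and C): 1 − (1 − 0.734849)(1 − 0.954400) = 0.987909
Series ([0.987909] and D): 0.987909 × 0.891900 = 0.8811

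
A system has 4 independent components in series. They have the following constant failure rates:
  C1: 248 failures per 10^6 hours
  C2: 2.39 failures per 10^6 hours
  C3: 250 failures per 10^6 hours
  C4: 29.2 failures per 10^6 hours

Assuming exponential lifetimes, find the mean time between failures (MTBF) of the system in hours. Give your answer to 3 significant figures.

1890

Series of exponential components: λ_sys = Σ λ_i
λ_sys = 0.000248 + 0.00000239 + 0.000250 + 0.0000292 = 5.2959e-04 /h
MTBF = 1 / λ_sys = 1890 h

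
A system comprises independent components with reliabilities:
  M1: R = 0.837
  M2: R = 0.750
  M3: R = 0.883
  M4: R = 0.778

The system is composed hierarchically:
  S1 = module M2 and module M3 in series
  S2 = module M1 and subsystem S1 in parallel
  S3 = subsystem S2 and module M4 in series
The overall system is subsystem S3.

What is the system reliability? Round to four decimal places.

Series (M2 and M3): 0.750000 × 0.883000 = 0.662250
Parallel (M1 and [0.662250]): 1 − (1 − 0.837000)(1 − 0.662250) = 0.944947
Series ([0.944947] and M4): 0.944947 × 0.778000 = 0.7352

0.7352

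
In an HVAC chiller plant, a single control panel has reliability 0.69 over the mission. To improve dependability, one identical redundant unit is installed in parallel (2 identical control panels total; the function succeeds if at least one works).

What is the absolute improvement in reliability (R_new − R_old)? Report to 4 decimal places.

0.2139

R_before = 0.69
R_after = 1 − (1 − 0.69)^2 = 0.9039
ΔR = 0.9039 − 0.69 = 0.2139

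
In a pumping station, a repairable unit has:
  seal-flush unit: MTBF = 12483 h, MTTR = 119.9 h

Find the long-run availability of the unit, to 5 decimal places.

0.99049

A(seal-flush unit) = MTBF/(MTBF+MTTR) = 12483/(12483+119.9) = 0.99049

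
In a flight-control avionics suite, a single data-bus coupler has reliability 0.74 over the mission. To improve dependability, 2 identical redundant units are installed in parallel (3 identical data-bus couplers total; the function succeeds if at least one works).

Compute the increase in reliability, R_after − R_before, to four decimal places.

R_before = 0.74
R_after = 1 − (1 − 0.74)^3 = 0.9824
ΔR = 0.9824 − 0.74 = 0.2424

0.2424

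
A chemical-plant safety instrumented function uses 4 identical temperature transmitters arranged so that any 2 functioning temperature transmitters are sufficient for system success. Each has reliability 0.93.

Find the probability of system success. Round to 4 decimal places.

R = Σ_{i=2}^{4} C(4,i) p^i (1−p)^{4−i} with p = 0.93
C(4,2)·0.93^2·0.07^2 = 0.025428
C(4,3)·0.93^3·0.07^1 = 0.225220
C(4,4)·0.93^4·0.07^0 = 0.748052
Sum = 0.9987

0.9987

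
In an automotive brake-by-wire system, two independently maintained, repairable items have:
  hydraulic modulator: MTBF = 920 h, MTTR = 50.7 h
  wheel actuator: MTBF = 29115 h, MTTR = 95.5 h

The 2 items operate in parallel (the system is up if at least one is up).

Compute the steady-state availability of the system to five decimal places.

0.99983

A(hydraulic modulator) = MTBF/(MTBF+MTTR) = 920/(920+50.7) = 0.947770
A(wheel actuator) = MTBF/(MTBF+MTTR) = 29115/(29115+95.5) = 0.996731
Parallel availability: 1 − (1 − 0.947770)(1 − 0.996731) = 0.99983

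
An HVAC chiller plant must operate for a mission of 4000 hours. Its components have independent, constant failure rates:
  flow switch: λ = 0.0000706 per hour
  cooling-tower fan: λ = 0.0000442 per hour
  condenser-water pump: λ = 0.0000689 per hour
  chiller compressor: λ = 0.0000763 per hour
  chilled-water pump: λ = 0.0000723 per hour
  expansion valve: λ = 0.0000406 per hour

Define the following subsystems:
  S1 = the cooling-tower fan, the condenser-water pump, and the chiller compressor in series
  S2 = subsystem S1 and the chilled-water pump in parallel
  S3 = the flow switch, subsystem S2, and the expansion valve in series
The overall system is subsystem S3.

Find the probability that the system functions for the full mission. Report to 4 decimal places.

0.5554

R(flow switch) = exp(−0.0000706 × 4000) = 0.753972
R(cooling-tower fan) = exp(−0.0000442 × 4000) = 0.837947
R(condenser-water pump) = exp(−0.0000689 × 4000) = 0.759117
R(chiller compressor) = exp(−0.0000763 × 4000) = 0.736976
R(chilled-water pump) = exp(−0.0000723 × 4000) = 0.748862
R(expansion valve) = exp(−0.0000406 × 4000) = 0.850101
Series (cooling-tower fan, condenser-water pump, and chiller compressor): 0.837947 × 0.759117 × 0.736976 = 0.468790
Parallel ([0.468790] and chilled-water pump): 1 − (1 − 0.468790)(1 − 0.748862) = 0.866593
Series (flow switch, [0.866593], and expansion valve): 0.753972 × 0.866593 × 0.850101 = 0.5554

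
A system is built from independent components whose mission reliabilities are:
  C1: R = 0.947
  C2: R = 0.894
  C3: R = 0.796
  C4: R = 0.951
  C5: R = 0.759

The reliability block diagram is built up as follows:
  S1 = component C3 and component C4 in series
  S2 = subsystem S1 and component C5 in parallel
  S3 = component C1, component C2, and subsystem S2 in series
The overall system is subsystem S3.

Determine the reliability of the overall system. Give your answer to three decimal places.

0.797

Series (C3 and C4): 0.79600 × 0.95100 = 0.75700
Parallel ([0.75700] and C5): 1 − (1 − 0.75700)(1 − 0.75900) = 0.94144
Series (C1, C2, and [0.94144]): 0.94700 × 0.89400 × 0.94144 = 0.797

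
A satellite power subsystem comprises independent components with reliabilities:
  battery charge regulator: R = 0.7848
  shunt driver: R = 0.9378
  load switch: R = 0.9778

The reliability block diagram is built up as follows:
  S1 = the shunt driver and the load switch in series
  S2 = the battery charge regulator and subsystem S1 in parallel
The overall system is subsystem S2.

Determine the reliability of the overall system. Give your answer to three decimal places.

Series (shunt driver and load switch): 0.93780 × 0.97780 = 0.91698
Parallel (battery charge regulator and [0.91698]): 1 − (1 − 0.78480)(1 − 0.91698) = 0.982

0.982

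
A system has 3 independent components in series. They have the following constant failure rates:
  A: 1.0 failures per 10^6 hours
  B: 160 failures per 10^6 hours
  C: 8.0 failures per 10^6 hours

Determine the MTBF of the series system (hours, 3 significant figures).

5920

Series of exponential components: λ_sys = Σ λ_i
λ_sys = 0.0000010 + 0.00016 + 0.0000080 = 1.6900e-04 /h
MTBF = 1 / λ_sys = 5920 h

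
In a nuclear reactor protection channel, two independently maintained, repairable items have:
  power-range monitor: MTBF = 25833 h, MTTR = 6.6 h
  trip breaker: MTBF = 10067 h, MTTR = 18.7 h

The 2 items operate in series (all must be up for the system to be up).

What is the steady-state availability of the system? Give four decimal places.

0.9979

A(power-range monitor) = MTBF/(MTBF+MTTR) = 25833/(25833+6.6) = 0.999745
A(trip breaker) = MTBF/(MTBF+MTTR) = 10067/(10067+18.7) = 0.998146
Series availability: 0.999745 × 0.998146 = 0.9979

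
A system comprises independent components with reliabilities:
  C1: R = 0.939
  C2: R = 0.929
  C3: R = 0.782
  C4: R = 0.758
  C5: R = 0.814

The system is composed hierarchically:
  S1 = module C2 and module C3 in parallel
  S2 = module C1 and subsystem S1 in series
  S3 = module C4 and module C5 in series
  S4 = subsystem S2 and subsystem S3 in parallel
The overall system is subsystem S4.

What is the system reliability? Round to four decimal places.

Parallel (C2 and C3): 1 − (1 − 0.929000)(1 − 0.782000) = 0.984522
Series (C1 and [0.984522]): 0.939000 × 0.984522 = 0.924466
Series (C4 and C5): 0.758000 × 0.814000 = 0.617012
Parallel ([0.924466] and [0.617012]): 1 − (1 − 0.924466)(1 − 0.617012) = 0.9711

0.9711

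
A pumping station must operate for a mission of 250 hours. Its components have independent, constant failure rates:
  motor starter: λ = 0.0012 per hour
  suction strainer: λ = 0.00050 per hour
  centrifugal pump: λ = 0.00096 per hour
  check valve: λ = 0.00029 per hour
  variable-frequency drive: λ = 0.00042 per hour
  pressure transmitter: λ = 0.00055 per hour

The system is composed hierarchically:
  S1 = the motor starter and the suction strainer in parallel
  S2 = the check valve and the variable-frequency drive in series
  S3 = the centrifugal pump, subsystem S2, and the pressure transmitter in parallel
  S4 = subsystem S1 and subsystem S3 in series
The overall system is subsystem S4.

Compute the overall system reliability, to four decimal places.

R(motor starter) = exp(−0.0012 × 250) = 0.740818
R(suction strainer) = exp(−0.00050 × 250) = 0.882497
R(centrifugal pump) = exp(−0.00096 × 250) = 0.786628
R(check valve) = exp(−0.00029 × 250) = 0.930066
R(variable-frequency drive) = exp(−0.00042 × 250) = 0.900325
R(pressure transmitter) = exp(−0.00055 × 250) = 0.871534
Parallel (motor starter and suction strainer): 1 − (1 − 0.740818)(1 − 0.882497) = 0.969545
Series (check valve and variable-frequency drive): 0.930066 × 0.900325 = 0.837362
Parallel (centrifugal pump, [0.837362], and pressure transmitter): 1 − (1 − 0.786628)(1 − 0.837362)(1 − 0.871534) = 0.995542
Series ([0.969545] and [0.995542]): 0.969545 × 0.995542 = 0.9652

0.9652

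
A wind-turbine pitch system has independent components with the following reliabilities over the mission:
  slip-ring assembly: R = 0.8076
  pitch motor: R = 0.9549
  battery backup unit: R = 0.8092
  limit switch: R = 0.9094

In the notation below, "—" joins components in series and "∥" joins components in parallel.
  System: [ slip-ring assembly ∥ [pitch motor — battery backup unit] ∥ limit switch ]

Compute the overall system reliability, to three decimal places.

0.996

Series (pitch motor and battery backup unit): 0.95490 × 0.80920 = 0.77271
Parallel (slip-ring assembly, [0.77271], and limit switch): 1 − (1 − 0.80760)(1 − 0.77271)(1 − 0.90940) = 0.996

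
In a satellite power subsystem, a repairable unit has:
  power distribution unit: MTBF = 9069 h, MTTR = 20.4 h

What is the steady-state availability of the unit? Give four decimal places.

0.9978

A(power distribution unit) = MTBF/(MTBF+MTTR) = 9069/(9069+20.4) = 0.9978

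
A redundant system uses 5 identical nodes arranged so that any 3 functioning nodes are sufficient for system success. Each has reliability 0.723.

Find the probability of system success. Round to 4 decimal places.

0.8660

R = Σ_{i=3}^{5} C(5,i) p^i (1−p)^{5−i} with p = 0.723
C(5,3)·0.723^3·0.277^2 = 0.289984
C(5,4)·0.723^4·0.277^1 = 0.378445
C(5,5)·0.723^5·0.277^0 = 0.197557
Sum = 0.8660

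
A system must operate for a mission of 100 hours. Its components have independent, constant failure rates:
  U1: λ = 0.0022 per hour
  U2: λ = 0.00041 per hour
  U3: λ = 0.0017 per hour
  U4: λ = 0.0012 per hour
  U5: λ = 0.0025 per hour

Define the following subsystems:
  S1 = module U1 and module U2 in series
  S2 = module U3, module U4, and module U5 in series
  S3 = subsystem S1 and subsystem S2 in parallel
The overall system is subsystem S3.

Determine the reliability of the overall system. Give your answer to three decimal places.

0.904

R(U1) = exp(−0.0022 × 100) = 0.80252
R(U2) = exp(−0.00041 × 100) = 0.95983
R(U3) = exp(−0.0017 × 100) = 0.84366
R(U4) = exp(−0.0012 × 100) = 0.88692
R(U5) = exp(−0.0025 × 100) = 0.77880
Series (U1 and U2): 0.80252 × 0.95983 = 0.77028
Series (U3, U4, and U5): 0.84366 × 0.88692 × 0.77880 = 0.58274
Parallel ([0.77028] and [0.58274]): 1 − (1 − 0.77028)(1 − 0.58274) = 0.904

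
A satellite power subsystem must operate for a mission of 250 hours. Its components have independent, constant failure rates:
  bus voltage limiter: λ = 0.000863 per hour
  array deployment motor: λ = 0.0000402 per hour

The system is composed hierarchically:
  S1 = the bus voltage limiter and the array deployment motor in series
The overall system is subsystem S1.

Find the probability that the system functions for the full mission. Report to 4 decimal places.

0.7979

R(bus voltage limiter) = exp(−0.000863 × 250) = 0.805937
R(array deployment motor) = exp(−0.0000402 × 250) = 0.990000
Series (bus voltage limiter and array deployment motor): 0.805937 × 0.990000 = 0.7979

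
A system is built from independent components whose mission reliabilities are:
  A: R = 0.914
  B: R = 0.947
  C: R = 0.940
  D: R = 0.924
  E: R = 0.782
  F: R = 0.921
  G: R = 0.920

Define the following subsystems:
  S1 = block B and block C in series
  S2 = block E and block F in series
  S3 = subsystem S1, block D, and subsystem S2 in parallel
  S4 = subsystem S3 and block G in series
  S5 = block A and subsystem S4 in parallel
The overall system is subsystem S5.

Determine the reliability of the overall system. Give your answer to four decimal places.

Series (B and C): 0.947000 × 0.940000 = 0.890180
Series (E and F): 0.782000 × 0.921000 = 0.720222
Parallel ([0.890180], D, and [0.720222]): 1 − (1 − 0.890180)(1 − 0.924000)(1 − 0.720222) = 0.997665
Series ([0.997665] and G): 0.997665 × 0.920000 = 0.917852
Parallel (A and [0.917852]): 1 − (1 − 0.914000)(1 − 0.917852) = 0.9929

0.9929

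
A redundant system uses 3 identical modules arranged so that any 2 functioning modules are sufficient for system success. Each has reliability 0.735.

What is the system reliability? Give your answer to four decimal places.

R = Σ_{i=2}^{3} C(3,i) p^i (1−p)^{3−i} with p = 0.735
C(3,2)·0.735^2·0.265^1 = 0.429479
C(3,3)·0.735^3·0.265^0 = 0.397065
Sum = 0.8265

0.8265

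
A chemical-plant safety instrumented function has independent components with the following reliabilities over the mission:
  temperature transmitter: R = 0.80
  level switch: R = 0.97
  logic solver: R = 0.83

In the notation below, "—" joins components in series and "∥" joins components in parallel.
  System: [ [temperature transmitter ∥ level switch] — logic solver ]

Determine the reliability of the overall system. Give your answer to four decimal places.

Parallel (temperature transmitter and level switch): 1 − (1 − 0.800000)(1 − 0.970000) = 0.994000
Series ([0.994000] and logic solver): 0.994000 × 0.830000 = 0.8250

0.8250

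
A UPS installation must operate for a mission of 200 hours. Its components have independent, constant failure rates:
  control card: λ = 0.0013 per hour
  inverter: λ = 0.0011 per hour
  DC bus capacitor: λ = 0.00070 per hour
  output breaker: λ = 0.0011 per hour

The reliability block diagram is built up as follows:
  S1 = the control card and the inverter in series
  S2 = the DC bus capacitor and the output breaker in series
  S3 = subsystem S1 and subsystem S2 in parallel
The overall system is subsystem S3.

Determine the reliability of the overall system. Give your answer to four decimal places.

0.8847

R(control card) = exp(−0.0013 × 200) = 0.771052
R(inverter) = exp(−0.0011 × 200) = 0.802519
R(DC bus capacitor) = exp(−0.00070 × 200) = 0.869358
R(output breaker) = exp(−0.0011 × 200) = 0.802519
Series (control card and inverter): 0.771052 × 0.802519 = 0.618784
Series (DC bus capacitor and output breaker): 0.869358 × 0.802519 = 0.697676
Parallel ([0.618784] and [0.697676]): 1 − (1 − 0.618784)(1 − 0.697676) = 0.8847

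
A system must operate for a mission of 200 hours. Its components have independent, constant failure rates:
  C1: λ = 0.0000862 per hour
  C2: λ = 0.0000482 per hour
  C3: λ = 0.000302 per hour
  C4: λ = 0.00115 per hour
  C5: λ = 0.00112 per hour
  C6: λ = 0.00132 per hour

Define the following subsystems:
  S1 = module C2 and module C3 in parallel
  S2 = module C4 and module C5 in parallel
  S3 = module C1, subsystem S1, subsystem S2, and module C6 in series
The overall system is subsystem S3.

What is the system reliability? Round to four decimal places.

0.7233

R(C1) = exp(−0.0000862 × 200) = 0.982908
R(C2) = exp(−0.0000482 × 200) = 0.990406
R(C3) = exp(−0.000302 × 200) = 0.941388
R(C4) = exp(−0.00115 × 200) = 0.794534
R(C5) = exp(−0.00112 × 200) = 0.799315
R(C6) = exp(−0.00132 × 200) = 0.767974
Parallel (C2 and C3): 1 − (1 − 0.990406)(1 − 0.941388) = 0.999438
Parallel (C4 and C5): 1 − (1 − 0.794534)(1 − 0.799315) = 0.958766
Series (C1, [0.999438], [0.958766], and C6): 0.982908 × 0.999438 × 0.958766 × 0.767974 = 0.7233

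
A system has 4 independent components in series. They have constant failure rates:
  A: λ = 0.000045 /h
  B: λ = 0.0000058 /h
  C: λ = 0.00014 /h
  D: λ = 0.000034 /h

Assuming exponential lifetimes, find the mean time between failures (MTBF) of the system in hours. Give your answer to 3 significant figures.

Series of exponential components: λ_sys = Σ λ_i
λ_sys = 0.000045 + 0.0000058 + 0.00014 + 0.000034 = 2.2480e-04 /h
MTBF = 1 / λ_sys = 4450 h

4450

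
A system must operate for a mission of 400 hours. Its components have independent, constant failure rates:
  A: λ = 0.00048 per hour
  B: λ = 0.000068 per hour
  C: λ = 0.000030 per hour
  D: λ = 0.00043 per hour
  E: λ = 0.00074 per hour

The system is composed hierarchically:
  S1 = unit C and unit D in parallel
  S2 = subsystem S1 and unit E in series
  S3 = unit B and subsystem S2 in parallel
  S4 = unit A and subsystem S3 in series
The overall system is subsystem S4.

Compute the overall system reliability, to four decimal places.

0.8196

R(A) = exp(−0.00048 × 400) = 0.825307
R(B) = exp(−0.000068 × 400) = 0.973167
R(C) = exp(−0.000030 × 400) = 0.988072
R(D) = exp(−0.00043 × 400) = 0.841979
R(E) = exp(−0.00074 × 400) = 0.743787
Parallel (C and D): 1 − (1 − 0.988072)(1 − 0.841979) = 0.998115
Series ([0.998115] and E): 0.998115 × 0.743787 = 0.742385
Parallel (B and [0.742385]): 1 − (1 − 0.973167)(1 − 0.742385) = 0.993087
Series (A and [0.993087]): 0.825307 × 0.993087 = 0.8196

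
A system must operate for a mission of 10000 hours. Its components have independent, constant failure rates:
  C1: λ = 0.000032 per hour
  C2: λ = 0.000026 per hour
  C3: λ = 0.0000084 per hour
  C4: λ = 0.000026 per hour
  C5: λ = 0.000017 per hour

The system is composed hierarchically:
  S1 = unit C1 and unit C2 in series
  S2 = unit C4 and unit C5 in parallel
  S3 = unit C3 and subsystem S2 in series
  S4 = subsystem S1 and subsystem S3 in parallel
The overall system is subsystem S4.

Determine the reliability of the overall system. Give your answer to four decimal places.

0.9501

R(C1) = exp(−0.000032 × 10000) = 0.726149
R(C2) = exp(−0.000026 × 10000) = 0.771052
R(C3) = exp(−0.0000084 × 10000) = 0.919431
R(C4) = exp(−0.000026 × 10000) = 0.771052
R(C5) = exp(−0.000017 × 10000) = 0.843665
Series (C1 and C2): 0.726149 × 0.771052 = 0.559899
Parallel (C4 and C5): 1 − (1 − 0.771052)(1 − 0.843665) = 0.964207
Series (C3 and [0.964207]): 0.919431 × 0.964207 = 0.886522
Parallel ([0.559899] and [0.886522]): 1 − (1 − 0.559899)(1 − 0.886522) = 0.9501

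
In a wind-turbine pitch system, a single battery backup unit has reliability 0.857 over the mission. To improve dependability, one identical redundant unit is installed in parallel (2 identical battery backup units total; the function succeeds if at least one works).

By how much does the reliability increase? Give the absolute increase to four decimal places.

0.1226

R_before = 0.857
R_after = 1 − (1 − 0.857)^2 = 0.9796
ΔR = 0.9796 − 0.857 = 0.1226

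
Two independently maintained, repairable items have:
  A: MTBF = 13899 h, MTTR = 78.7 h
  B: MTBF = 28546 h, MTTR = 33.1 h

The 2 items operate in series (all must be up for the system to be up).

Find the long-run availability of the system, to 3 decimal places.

0.993

A(A) = MTBF/(MTBF+MTTR) = 13899/(13899+78.7) = 0.994370
A(B) = MTBF/(MTBF+MTTR) = 28546/(28546+33.1) = 0.998842
Series availability: 0.994370 × 0.998842 = 0.993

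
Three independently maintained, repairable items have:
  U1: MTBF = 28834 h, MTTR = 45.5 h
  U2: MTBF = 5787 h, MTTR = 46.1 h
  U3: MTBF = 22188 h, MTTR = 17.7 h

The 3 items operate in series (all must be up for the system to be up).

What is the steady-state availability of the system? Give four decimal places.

0.9897

A(U1) = MTBF/(MTBF+MTTR) = 28834/(28834+45.5) = 0.998424
A(U2) = MTBF/(MTBF+MTTR) = 5787/(5787+46.1) = 0.992097
A(U3) = MTBF/(MTBF+MTTR) = 22188/(22188+17.7) = 0.999203
Series availability: 0.998424 × 0.992097 × 0.999203 = 0.9897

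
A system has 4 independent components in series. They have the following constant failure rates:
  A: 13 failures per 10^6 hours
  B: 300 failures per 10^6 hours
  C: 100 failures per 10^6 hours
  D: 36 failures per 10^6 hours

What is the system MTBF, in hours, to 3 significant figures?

Series of exponential components: λ_sys = Σ λ_i
λ_sys = 0.000013 + 0.00030 + 0.00010 + 0.000036 = 4.4900e-04 /h
MTBF = 1 / λ_sys = 2230 h

2230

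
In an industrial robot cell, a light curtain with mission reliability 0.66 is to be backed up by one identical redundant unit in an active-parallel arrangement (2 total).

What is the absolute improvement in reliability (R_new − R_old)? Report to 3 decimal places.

0.224

R_before = 0.66
R_after = 1 − (1 − 0.66)^2 = 0.884
ΔR = 0.884 − 0.66 = 0.224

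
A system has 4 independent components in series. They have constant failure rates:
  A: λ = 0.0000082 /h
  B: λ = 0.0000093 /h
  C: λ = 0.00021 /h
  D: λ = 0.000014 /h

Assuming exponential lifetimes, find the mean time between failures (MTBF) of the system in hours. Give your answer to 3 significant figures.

Series of exponential components: λ_sys = Σ λ_i
λ_sys = 0.0000082 + 0.0000093 + 0.00021 + 0.000014 = 2.4150e-04 /h
MTBF = 1 / λ_sys = 4140 h

4140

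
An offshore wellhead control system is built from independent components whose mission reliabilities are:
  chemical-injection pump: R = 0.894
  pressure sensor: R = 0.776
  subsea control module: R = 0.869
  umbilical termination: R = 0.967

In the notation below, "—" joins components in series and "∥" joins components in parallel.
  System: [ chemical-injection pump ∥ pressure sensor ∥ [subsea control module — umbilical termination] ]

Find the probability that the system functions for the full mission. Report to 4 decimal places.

0.9962

Series (subsea control module and umbilical termination): 0.869000 × 0.967000 = 0.840323
Parallel (chemical-injection pump, pressure sensor, and [0.840323]): 1 − (1 − 0.894000)(1 − 0.776000)(1 − 0.840323) = 0.9962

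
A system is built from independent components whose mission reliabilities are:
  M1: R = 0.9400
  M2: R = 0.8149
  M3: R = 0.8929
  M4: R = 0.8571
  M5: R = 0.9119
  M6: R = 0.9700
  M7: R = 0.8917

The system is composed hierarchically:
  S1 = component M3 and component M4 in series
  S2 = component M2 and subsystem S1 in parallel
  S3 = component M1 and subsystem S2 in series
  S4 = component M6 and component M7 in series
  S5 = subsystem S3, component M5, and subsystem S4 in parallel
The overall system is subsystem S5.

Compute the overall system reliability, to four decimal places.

0.9988

Series (M3 and M4): 0.892900 × 0.857100 = 0.765305
Parallel (M2 and [0.765305]): 1 − (1 − 0.814900)(1 − 0.765305) = 0.956558
Series (M1 and [0.956558]): 0.940000 × 0.956558 = 0.899165
Series (M6 and M7): 0.970000 × 0.891700 = 0.864949
Parallel ([0.899165], M5, and [0.864949]): 1 − (1 − 0.899165)(1 − 0.911900)(1 − 0.864949) = 0.9988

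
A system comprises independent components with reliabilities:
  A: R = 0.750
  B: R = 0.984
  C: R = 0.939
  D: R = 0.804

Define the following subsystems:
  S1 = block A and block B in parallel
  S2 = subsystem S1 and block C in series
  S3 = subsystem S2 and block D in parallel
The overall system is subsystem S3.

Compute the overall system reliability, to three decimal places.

Parallel (A and B): 1 − (1 − 0.75000)(1 − 0.98400) = 0.99600
Series ([0.99600] and C): 0.99600 × 0.93900 = 0.93524
Parallel ([0.93524] and D): 1 − (1 − 0.93524)(1 − 0.80400) = 0.987

0.987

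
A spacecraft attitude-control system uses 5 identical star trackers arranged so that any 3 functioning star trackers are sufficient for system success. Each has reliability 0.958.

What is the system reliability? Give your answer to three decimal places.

R = Σ_{i=3}^{5} C(5,i) p^i (1−p)^{5−i} with p = 0.958
C(5,3)·0.958^3·0.042^2 = 0.01551
C(5,4)·0.958^4·0.042^1 = 0.17688
C(5,5)·0.958^5·0.042^0 = 0.80691
Sum = 0.999

0.999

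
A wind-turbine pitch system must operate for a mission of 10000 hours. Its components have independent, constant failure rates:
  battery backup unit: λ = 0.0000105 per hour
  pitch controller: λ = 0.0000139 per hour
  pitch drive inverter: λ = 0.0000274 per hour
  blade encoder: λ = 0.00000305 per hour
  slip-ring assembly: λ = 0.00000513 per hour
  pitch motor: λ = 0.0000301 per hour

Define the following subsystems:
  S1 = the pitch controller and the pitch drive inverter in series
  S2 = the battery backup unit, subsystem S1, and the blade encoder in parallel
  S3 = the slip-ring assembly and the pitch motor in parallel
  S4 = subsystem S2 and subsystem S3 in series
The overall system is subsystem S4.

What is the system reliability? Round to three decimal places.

R(battery backup unit) = exp(−0.0000105 × 10000) = 0.90032
R(pitch controller) = exp(−0.0000139 × 10000) = 0.87023
R(pitch drive inverter) = exp(−0.0000274 × 10000) = 0.76033
R(blade encoder) = exp(−0.00000305 × 10000) = 0.96996
R(slip-ring assembly) = exp(−0.00000513 × 10000) = 0.94999
R(pitch motor) = exp(−0.0000301 × 10000) = 0.74008
Series (pitch controller and pitch drive inverter): 0.87023 × 0.76033 = 0.66166
Parallel (battery backup unit, [0.66166], and blade encoder): 1 − (1 − 0.90032)(1 − 0.66166)(1 − 0.96996) = 0.99899
Parallel (slip-ring assembly and pitch motor): 1 − (1 − 0.94999)(1 − 0.74008) = 0.98700
Series ([0.99899] and [0.98700]): 0.99899 × 0.98700 = 0.986

0.986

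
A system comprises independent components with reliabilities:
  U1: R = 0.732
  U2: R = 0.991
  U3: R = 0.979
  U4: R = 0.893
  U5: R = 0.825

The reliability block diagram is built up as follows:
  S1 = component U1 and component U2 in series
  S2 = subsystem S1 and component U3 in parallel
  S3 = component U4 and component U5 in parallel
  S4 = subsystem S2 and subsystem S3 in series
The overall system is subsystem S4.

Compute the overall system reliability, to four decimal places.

0.9756

Series (U1 and U2): 0.732000 × 0.991000 = 0.725412
Parallel ([0.725412] and U3): 1 − (1 − 0.725412)(1 − 0.979000) = 0.994234
Parallel (U4 and U5): 1 − (1 − 0.893000)(1 − 0.825000) = 0.981275
Series ([0.994234] and [0.981275]): 0.994234 × 0.981275 = 0.9756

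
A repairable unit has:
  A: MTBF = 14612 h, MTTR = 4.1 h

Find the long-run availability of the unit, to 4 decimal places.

A(A) = MTBF/(MTBF+MTTR) = 14612/(14612+4.1) = 0.9997

0.9997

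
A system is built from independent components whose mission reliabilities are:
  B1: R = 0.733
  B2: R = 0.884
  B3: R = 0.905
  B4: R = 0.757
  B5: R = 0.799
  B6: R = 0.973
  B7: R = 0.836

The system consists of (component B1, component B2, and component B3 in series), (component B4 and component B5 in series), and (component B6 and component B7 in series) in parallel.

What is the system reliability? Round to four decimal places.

Series (B1, B2, and B3): 0.733000 × 0.884000 × 0.905000 = 0.586415
Series (B4 and B5): 0.757000 × 0.799000 = 0.604843
Series (B6 and B7): 0.973000 × 0.836000 = 0.813428
Parallel ([0.586415], [0.604843], and [0.813428]): 1 − (1 − 0.586415)(1 − 0.604843)(1 − 0.813428) = 0.9695

0.9695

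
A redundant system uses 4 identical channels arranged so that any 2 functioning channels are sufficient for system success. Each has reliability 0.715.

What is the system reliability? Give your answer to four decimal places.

R = Σ_{i=2}^{4} C(4,i) p^i (1−p)^{4−i} with p = 0.715
C(4,2)·0.715^2·0.285^2 = 0.249146
C(4,3)·0.715^3·0.285^1 = 0.416699
C(4,4)·0.715^4·0.285^0 = 0.261351
Sum = 0.9272

0.9272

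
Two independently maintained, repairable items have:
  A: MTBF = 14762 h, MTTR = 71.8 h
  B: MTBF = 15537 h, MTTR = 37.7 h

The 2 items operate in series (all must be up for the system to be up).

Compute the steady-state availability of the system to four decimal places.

0.9928

A(A) = MTBF/(MTBF+MTTR) = 14762/(14762+71.8) = 0.995160
A(B) = MTBF/(MTBF+MTTR) = 15537/(15537+37.7) = 0.997579
Series availability: 0.995160 × 0.997579 = 0.9928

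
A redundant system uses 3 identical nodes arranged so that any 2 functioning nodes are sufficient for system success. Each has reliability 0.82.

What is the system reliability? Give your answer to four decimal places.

0.9145

R = Σ_{i=2}^{3} C(3,i) p^i (1−p)^{3−i} with p = 0.82
C(3,2)·0.82^2·0.18^1 = 0.363096
C(3,3)·0.82^3·0.18^0 = 0.551368
Sum = 0.9145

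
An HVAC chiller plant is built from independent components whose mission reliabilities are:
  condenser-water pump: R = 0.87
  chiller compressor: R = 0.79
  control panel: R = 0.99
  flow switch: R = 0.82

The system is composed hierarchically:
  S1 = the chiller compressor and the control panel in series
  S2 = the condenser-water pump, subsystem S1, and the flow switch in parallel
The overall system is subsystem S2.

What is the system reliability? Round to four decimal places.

Series (chiller compressor and control panel): 0.790000 × 0.990000 = 0.782100
Parallel (condenser-water pump, [0.782100], and flow switch): 1 − (1 − 0.870000)(1 − 0.782100)(1 − 0.820000) = 0.9949

0.9949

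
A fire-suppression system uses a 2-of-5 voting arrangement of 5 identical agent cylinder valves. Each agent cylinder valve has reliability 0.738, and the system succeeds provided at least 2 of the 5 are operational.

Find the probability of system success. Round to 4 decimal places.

0.9814

R = Σ_{i=2}^{5} C(5,i) p^i (1−p)^{5−i} with p = 0.738
C(5,2)·0.738^2·0.262^3 = 0.097953
C(5,3)·0.738^3·0.262^2 = 0.275913
C(5,4)·0.738^4·0.262^1 = 0.388595
C(5,5)·0.738^5·0.262^0 = 0.218918
Sum = 0.9814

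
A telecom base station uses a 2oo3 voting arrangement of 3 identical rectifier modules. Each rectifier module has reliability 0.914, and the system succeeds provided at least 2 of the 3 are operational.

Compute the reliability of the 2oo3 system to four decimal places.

0.9791

R = Σ_{i=2}^{3} C(3,i) p^i (1−p)^{3−i} with p = 0.914
C(3,2)·0.914^2·0.086^1 = 0.215532
C(3,3)·0.914^3·0.086^0 = 0.763552
Sum = 0.9791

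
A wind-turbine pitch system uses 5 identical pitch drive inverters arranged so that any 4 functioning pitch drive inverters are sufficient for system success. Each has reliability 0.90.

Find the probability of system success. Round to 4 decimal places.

R = Σ_{i=4}^{5} C(5,i) p^i (1−p)^{5−i} with p = 0.90
C(5,4)·0.90^4·0.10^1 = 0.328050
C(5,5)·0.90^5·0.10^0 = 0.590490
Sum = 0.9185

0.9185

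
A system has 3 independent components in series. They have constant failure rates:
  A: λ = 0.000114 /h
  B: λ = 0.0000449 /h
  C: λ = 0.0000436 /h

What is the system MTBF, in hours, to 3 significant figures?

4940

Series of exponential components: λ_sys = Σ λ_i
λ_sys = 0.000114 + 0.0000449 + 0.0000436 = 2.0250e-04 /h
MTBF = 1 / λ_sys = 4940 h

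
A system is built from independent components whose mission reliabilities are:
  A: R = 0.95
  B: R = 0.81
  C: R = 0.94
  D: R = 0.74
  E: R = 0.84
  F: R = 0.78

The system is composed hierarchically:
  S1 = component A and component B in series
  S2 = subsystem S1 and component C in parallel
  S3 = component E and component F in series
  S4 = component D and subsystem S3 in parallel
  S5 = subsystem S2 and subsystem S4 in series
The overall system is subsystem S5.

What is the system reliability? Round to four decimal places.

Series (A and B): 0.950000 × 0.810000 = 0.769500
Parallel ([0.769500] and C): 1 − (1 − 0.769500)(1 − 0.940000) = 0.986170
Series (E and F): 0.840000 × 0.780000 = 0.655200
Parallel (D and [0.655200]): 1 − (1 − 0.740000)(1 − 0.655200) = 0.910352
Series ([0.986170] and [0.910352]): 0.986170 × 0.910352 = 0.8978

0.8978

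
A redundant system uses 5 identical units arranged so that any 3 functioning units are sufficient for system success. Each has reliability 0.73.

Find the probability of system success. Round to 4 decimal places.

0.8743

R = Σ_{i=3}^{5} C(5,i) p^i (1−p)^{5−i} with p = 0.73
C(5,3)·0.73^3·0.27^2 = 0.283593
C(5,4)·0.73^4·0.27^1 = 0.383376
C(5,5)·0.73^5·0.27^0 = 0.207307
Sum = 0.8743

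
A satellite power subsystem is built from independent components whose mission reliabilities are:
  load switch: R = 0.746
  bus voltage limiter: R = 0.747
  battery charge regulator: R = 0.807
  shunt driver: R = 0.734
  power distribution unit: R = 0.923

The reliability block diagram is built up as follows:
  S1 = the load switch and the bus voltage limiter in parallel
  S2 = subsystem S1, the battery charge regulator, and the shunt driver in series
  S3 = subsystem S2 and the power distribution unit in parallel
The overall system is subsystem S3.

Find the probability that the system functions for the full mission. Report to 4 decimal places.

0.9657

Parallel (load switch and bus voltage limiter): 1 − (1 − 0.746000)(1 − 0.747000) = 0.935738
Series ([0.935738], battery charge regulator, and shunt driver): 0.935738 × 0.807000 × 0.734000 = 0.554273
Parallel ([0.554273] and power distribution unit): 1 − (1 − 0.554273)(1 − 0.923000) = 0.9657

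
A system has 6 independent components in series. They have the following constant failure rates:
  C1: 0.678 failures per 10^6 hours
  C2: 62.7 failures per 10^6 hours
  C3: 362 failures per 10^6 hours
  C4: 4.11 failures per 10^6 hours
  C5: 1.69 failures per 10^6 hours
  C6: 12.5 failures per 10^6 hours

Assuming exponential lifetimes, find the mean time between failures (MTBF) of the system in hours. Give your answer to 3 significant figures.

2250

Series of exponential components: λ_sys = Σ λ_i
λ_sys = 0.000000678 + 0.0000627 + 0.000362 + 0.00000411 + 0.00000169 + 0.0000125 = 4.4368e-04 /h
MTBF = 1 / λ_sys = 2250 h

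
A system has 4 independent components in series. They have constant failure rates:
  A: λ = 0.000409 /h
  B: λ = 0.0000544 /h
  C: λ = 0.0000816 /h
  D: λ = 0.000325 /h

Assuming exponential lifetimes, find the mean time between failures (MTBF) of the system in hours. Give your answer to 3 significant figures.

Series of exponential components: λ_sys = Σ λ_i
λ_sys = 0.000409 + 0.0000544 + 0.0000816 + 0.000325 = 8.7000e-04 /h
MTBF = 1 / λ_sys = 1150 h

1150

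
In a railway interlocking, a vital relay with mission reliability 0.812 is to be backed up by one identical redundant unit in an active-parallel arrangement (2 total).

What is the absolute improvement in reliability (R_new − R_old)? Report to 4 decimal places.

R_before = 0.812
R_after = 1 − (1 − 0.812)^2 = 0.9647
ΔR = 0.9647 − 0.812 = 0.1527

0.1527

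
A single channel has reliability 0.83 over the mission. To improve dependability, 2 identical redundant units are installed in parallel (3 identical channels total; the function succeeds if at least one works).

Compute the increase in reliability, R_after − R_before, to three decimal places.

0.165

R_before = 0.83
R_after = 1 − (1 − 0.83)^3 = 0.995
ΔR = 0.995 − 0.83 = 0.165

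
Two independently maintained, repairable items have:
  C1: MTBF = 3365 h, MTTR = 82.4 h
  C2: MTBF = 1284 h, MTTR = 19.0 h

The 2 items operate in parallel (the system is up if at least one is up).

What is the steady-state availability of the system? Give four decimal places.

0.9997

A(C1) = MTBF/(MTBF+MTTR) = 3365/(3365+82.4) = 0.976098
A(C2) = MTBF/(MTBF+MTTR) = 1284/(1284+19.0) = 0.985418
Parallel availability: 1 − (1 − 0.976098)(1 − 0.985418) = 0.9997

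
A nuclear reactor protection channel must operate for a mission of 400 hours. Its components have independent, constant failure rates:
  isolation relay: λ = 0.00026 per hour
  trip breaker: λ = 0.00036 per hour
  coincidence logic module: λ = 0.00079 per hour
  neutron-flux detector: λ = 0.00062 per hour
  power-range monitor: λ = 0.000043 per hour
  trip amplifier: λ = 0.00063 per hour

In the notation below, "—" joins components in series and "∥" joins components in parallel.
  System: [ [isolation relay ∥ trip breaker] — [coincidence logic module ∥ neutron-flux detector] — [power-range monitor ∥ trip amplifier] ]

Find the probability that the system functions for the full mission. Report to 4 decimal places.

0.9245

R(isolation relay) = exp(−0.00026 × 400) = 0.901225
R(trip breaker) = exp(−0.00036 × 400) = 0.865888
R(coincidence logic module) = exp(−0.00079 × 400) = 0.729059
R(neutron-flux detector) = exp(−0.00062 × 400) = 0.780360
R(power-range monitor) = exp(−0.000043 × 400) = 0.982947
R(trip amplifier) = exp(−0.00063 × 400) = 0.777245
Parallel (isolation relay and trip breaker): 1 − (1 − 0.901225)(1 − 0.865888) = 0.986753
Parallel (coincidence logic module and neutron-flux detector): 1 − (1 − 0.729059)(1 − 0.780360) = 0.940491
Parallel (power-range monitor and trip amplifier): 1 − (1 − 0.982947)(1 − 0.777245) = 0.996201
Series ([0.986753], [0.940491], and [0.996201]): 0.986753 × 0.940491 × 0.996201 = 0.9245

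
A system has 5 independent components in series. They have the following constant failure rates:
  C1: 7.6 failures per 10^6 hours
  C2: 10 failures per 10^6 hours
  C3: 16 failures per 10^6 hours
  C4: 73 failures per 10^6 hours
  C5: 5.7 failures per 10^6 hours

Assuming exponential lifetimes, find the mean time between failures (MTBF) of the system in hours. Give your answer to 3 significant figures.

8900

Series of exponential components: λ_sys = Σ λ_i
λ_sys = 0.0000076 + 0.000010 + 0.000016 + 0.000073 + 0.0000057 = 1.1230e-04 /h
MTBF = 1 / λ_sys = 8900 h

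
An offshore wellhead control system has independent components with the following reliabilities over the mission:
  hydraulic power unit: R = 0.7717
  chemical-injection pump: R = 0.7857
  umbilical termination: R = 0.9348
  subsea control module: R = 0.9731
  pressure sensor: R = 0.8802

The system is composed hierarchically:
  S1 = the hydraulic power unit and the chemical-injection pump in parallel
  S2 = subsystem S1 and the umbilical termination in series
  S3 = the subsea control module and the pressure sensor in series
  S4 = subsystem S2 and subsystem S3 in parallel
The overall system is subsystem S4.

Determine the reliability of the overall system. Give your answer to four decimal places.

Parallel (hydraulic power unit and chemical-injection pump): 1 − (1 − 0.771700)(1 − 0.785700) = 0.951075
Series ([0.951075] and umbilical termination): 0.951075 × 0.934800 = 0.889065
Series (subsea control module and pressure sensor): 0.973100 × 0.880200 = 0.856523
Parallel ([0.889065] and [0.856523]): 1 − (1 − 0.889065)(1 − 0.856523) = 0.9841

0.9841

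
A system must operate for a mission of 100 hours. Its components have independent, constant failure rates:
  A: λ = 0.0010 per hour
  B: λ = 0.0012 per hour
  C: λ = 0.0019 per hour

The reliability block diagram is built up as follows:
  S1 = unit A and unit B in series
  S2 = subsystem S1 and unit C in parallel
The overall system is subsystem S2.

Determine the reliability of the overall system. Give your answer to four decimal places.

R(A) = exp(−0.0010 × 100) = 0.904837
R(B) = exp(−0.0012 × 100) = 0.886920
R(C) = exp(−0.0019 × 100) = 0.826959
Series (A and B): 0.904837 × 0.886920 = 0.802518
Parallel ([0.802518] and C): 1 − (1 − 0.802518)(1 − 0.826959) = 0.9658

0.9658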